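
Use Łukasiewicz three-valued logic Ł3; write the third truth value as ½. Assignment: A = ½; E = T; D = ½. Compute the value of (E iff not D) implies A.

not D = not ½ = ½
E iff not D = T iff ½ = ½  [1 − |1−½|]
(E iff not D) implies A = ½ implies ½ = T

T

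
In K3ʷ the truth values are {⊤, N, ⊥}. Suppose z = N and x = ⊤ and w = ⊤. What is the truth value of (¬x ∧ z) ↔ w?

¬x = ¬⊤ = ⊥
¬x ∧ z = ⊥ ∧ N = N
(¬x ∧ z) ↔ w = N ↔ ⊤ = N

N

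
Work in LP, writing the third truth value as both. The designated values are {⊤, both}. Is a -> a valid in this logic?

Every assignment of a over {⊤, both, ⊥} gives a value in {⊤, both}.
In particular, with a=both: a -> a = both.

Yes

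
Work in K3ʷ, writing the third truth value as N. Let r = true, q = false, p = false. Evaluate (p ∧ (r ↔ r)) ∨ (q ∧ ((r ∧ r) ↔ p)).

false

r ↔ r = true ↔ true = true
p ∧ (r ↔ r) = false ∧ true = false
r ∧ r = true ∧ true = true
(r ∧ r) ↔ p = true ↔ false = false
q ∧ ((r ∧ r) ↔ p) = false ∧ false = false
(p ∧ (r ↔ r)) ∨ (q ∧ ((r ∧ r) ↔ p)) = false ∨ false = false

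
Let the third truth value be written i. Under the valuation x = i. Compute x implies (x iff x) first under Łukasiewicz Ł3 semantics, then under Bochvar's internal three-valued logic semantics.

1; i

In Łukasiewicz Ł3: x iff x = i iff i = 1
x implies (x iff x) = i implies 1 = 1
In Bochvar's internal three-valued logic: x iff x = i iff i = i
x implies (x iff x) = i implies i = i  [any arg is the third value ⇒ result is the third value]
They differ because Łukasiewicz Ł3 and Bochvar's internal three-valued logic treat i differently under the binary connectives.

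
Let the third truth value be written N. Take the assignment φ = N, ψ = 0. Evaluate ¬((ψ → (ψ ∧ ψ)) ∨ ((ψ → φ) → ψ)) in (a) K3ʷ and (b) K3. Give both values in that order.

In K3ʷ: ψ ∧ ψ = 0 ∧ 0 = 0
ψ → (ψ ∧ ψ) = 0 → 0 = 1
ψ → φ = 0 → N = N  [any arg is the third value ⇒ result is the third value]
(ψ → φ) → ψ = N → 0 = N
(ψ → (ψ ∧ ψ)) ∨ ((ψ → φ) → ψ) = 1 ∨ N = N
¬((ψ → (ψ ∧ ψ)) ∨ ((ψ → φ) → ψ)) = ¬N = N
In K3: ψ ∧ ψ = 0 ∧ 0 = 0
ψ → (ψ ∧ ψ) = 0 → 0 = 1
ψ → φ = 0 → N = 1  [¬0 ∨ N]
(ψ → φ) → ψ = 1 → 0 = 0
(ψ → (ψ ∧ ψ)) ∨ ((ψ → φ) → ψ) = 1 ∨ 0 = 1
¬((ψ → (ψ ∧ ψ)) ∨ ((ψ → φ) → ψ)) = ¬1 = 0
They differ because K3ʷ and K3 treat N differently under the binary connectives.

N; 0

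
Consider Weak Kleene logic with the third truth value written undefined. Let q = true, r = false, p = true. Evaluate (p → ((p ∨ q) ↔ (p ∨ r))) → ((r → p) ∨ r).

true

p ∨ q = true ∨ true = true
p ∨ r = true ∨ false = true
(p ∨ q) ↔ (p ∨ r) = true ↔ true = true
p → ((p ∨ q) ↔ (p ∨ r)) = true → true = true
r → p = false → true = true
(r → p) ∨ r = true ∨ false = true
(p → ((p ∨ q) ↔ (p ∨ r))) → ((r → p) ∨ r) = true → true = true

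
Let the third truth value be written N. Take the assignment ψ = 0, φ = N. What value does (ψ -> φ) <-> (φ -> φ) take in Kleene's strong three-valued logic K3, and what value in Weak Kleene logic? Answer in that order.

N; N

In Kleene's strong three-valued logic K3: ψ -> φ = 0 -> N = 1  [~0 | N]
φ -> φ = N -> N = N
(ψ -> φ) <-> (φ -> φ) = 1 <-> N = N
In Weak Kleene logic: ψ -> φ = 0 -> N = N  [any arg is the third value ⇒ result is the third value]
φ -> φ = N -> N = N
(ψ -> φ) <-> (φ -> φ) = N <-> N = N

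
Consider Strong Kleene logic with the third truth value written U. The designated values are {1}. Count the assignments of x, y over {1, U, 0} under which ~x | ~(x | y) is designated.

Designated under: (x=0, y=1); (x=0, y=U); (x=0, y=0).

3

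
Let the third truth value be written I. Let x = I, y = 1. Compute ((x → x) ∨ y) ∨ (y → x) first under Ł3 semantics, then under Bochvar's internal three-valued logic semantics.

1; I

In Ł3: x → x = I → I = 1  [min(1, 1−½+½)]
(x → x) ∨ y = 1 ∨ 1 = 1
y → x = 1 → I = I
((x → x) ∨ y) ∨ (y → x) = 1 ∨ I = 1
In Bochvar's internal three-valued logic: x → x = I → I = I
(x → x) ∨ y = I ∨ 1 = I
y → x = 1 → I = I
((x → x) ∨ y) ∨ (y → x) = I ∨ I = I
They differ because Ł3 and Bochvar's internal three-valued logic treat I differently under the binary connectives.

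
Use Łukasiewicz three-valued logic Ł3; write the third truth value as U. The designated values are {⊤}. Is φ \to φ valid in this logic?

Yes

Every assignment of φ over {⊤, U, ⊥} gives a value in {⊤}.
In particular, with φ=U: φ \to φ = ⊤.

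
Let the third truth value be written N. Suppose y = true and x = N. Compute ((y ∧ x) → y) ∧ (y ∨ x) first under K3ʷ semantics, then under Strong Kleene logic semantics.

In K3ʷ: y ∧ x = true ∧ N = N
(y ∧ x) → y = N → true = N
y ∨ x = true ∨ N = N
((y ∧ x) → y) ∧ (y ∨ x) = N ∧ N = N
In Strong Kleene logic: y ∧ x = true ∧ N = N
(y ∧ x) → y = N → true = true  [¬N ∨ true]
y ∨ x = true ∨ N = true
((y ∧ x) → y) ∧ (y ∨ x) = true ∧ true = true
They differ because K3ʷ and Strong Kleene logic treat N differently under the binary connectives.

N; true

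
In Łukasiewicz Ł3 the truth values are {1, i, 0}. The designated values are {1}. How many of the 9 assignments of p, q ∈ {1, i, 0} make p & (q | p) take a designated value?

3

Designated under: (p=1, q=1); (p=1, q=i); (p=1, q=0).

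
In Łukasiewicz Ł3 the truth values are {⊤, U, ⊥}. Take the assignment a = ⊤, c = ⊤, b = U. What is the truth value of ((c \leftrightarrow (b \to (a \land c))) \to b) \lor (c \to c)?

⊤

a \land c = ⊤ \land ⊤ = ⊤
b \to (a \land c) = U \to ⊤ = ⊤
c \leftrightarrow (b \to (a \land c)) = ⊤ \leftrightarrow ⊤ = ⊤
(c \leftrightarrow (b \to (a \land c))) \to b = ⊤ \to U = U
c \to c = ⊤ \to ⊤ = ⊤
((c \leftrightarrow (b \to (a \land c))) \to b) \lor (c \to c) = U \lor ⊤ = ⊤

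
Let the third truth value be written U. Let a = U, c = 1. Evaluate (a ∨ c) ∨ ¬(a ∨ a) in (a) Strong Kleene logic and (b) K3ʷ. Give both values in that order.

In Strong Kleene logic: a ∨ c = U ∨ 1 = 1
a ∨ a = U ∨ U = U
¬(a ∨ a) = ¬U = U
(a ∨ c) ∨ ¬(a ∨ a) = 1 ∨ U = 1
In K3ʷ: a ∨ c = U ∨ 1 = U
a ∨ a = U ∨ U = U
¬(a ∨ a) = ¬U = U
(a ∨ c) ∨ ¬(a ∨ a) = U ∨ U = U
They differ because Strong Kleene logic and K3ʷ treat U differently under the binary connectives.

1; U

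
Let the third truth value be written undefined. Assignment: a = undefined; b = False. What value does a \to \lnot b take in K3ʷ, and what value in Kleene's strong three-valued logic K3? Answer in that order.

In K3ʷ: \lnot b = \lnot False = True
a \to \lnot b = undefined \to True = undefined  [any arg is the third value ⇒ result is the third value]
In Kleene's strong three-valued logic K3: \lnot b = \lnot False = True
a \to \lnot b = undefined \to True = True
They differ because K3ʷ and Kleene's strong three-valued logic K3 treat undefined differently under the binary connectives.

undefined; True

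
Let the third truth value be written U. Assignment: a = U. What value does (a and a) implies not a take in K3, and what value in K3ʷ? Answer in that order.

U; U

In K3: a and a = U and U = U
not a = not U = U
(a and a) implies not a = U implies U = U
In K3ʷ: a and a = U and U = U
not a = not U = U
(a and a) implies not a = U implies U = U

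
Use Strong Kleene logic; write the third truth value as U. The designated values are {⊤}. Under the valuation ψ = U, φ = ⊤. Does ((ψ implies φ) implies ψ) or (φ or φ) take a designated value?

Yes

ψ implies φ = U implies ⊤ = ⊤
(ψ implies φ) implies ψ = ⊤ implies U = U
φ or φ = ⊤ or ⊤ = ⊤
((ψ implies φ) implies ψ) or (φ or φ) = U or ⊤ = ⊤
⊤ ∈ {⊤}.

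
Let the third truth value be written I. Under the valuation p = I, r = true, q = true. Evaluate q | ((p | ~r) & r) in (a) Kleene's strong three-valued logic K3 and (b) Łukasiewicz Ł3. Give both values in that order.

true; true

In Kleene's strong three-valued logic K3: ~r = ~true = false
p | ~r = I | false = I
(p | ~r) & r = I & true = I
q | ((p | ~r) & r) = true | I = true
In Łukasiewicz Ł3: ~r = ~true = false
p | ~r = I | false = I
(p | ~r) & r = I & true = I
q | ((p | ~r) & r) = true | I = true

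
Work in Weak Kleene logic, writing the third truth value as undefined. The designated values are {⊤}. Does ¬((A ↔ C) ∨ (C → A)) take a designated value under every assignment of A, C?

No

Countermodel: A=⊤, C=⊤ gives ⊥, which is not designated.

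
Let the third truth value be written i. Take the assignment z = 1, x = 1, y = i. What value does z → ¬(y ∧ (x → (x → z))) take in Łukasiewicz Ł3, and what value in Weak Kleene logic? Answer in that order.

i; i

In Łukasiewicz Ł3: x → z = 1 → 1 = 1
x → (x → z) = 1 → 1 = 1
y ∧ (x → (x → z)) = i ∧ 1 = i
¬(y ∧ (x → (x → z))) = ¬i = i
z → ¬(y ∧ (x → (x → z))) = 1 → i = i
In Weak Kleene logic: x → z = 1 → 1 = 1
x → (x → z) = 1 → 1 = 1
y ∧ (x → (x → z)) = i ∧ 1 = i
¬(y ∧ (x → (x → z))) = ¬i = i
z → ¬(y ∧ (x → (x → z))) = 1 → i = i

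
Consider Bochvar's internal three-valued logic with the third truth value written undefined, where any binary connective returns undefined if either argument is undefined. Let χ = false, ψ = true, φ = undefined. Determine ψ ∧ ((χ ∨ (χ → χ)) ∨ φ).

undefined

χ → χ = false → false = true
χ ∨ (χ → χ) = false ∨ true = true
(χ ∨ (χ → χ)) ∨ φ = true ∨ undefined = undefined
ψ ∧ ((χ ∨ (χ → χ)) ∨ φ) = true ∧ undefined = undefined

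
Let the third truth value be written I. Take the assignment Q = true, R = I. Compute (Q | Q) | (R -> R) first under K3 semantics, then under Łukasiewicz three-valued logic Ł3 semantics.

true; true

In K3: Q | Q = true | true = true
R -> R = I -> I = I
(Q | Q) | (R -> R) = true | I = true
In Łukasiewicz three-valued logic Ł3: Q | Q = true | true = true
R -> R = I -> I = true  [min(1, 1−½+½)]
(Q | Q) | (R -> R) = true | true = true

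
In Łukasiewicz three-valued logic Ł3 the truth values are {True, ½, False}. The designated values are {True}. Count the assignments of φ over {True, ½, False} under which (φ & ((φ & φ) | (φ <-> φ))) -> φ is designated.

3

φ=True: True ✓
φ=½: True ✓
φ=False: True ✓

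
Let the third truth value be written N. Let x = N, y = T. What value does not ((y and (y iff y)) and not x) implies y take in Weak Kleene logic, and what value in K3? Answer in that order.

In Weak Kleene logic: y iff y = T iff T = T
y and (y iff y) = T and T = T
not x = not N = N
(y and (y iff y)) and not x = T and N = N
not ((y and (y iff y)) and not x) = not N = N
not ((y and (y iff y)) and not x) implies y = N implies T = N  [any arg is the third value ⇒ result is the third value]
In K3: y iff y = T iff T = T
y and (y iff y) = T and T = T
not x = not N = N
(y and (y iff y)) and not x = T and N = N
not ((y and (y iff y)) and not x) = not N = N
not ((y and (y iff y)) and not x) implies y = N implies T = T  [not N or T]
They differ because Weak Kleene logic and K3 treat N differently under the binary connectives.

N; T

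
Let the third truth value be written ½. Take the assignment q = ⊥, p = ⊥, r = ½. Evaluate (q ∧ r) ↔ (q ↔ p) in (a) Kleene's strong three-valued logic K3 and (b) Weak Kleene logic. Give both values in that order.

⊥; ½

In Kleene's strong three-valued logic K3: q ∧ r = ⊥ ∧ ½ = ⊥
q ↔ p = ⊥ ↔ ⊥ = ⊤
(q ∧ r) ↔ (q ↔ p) = ⊥ ↔ ⊤ = ⊥
In Weak Kleene logic: q ∧ r = ⊥ ∧ ½ = ½
q ↔ p = ⊥ ↔ ⊥ = ⊤
(q ∧ r) ↔ (q ↔ p) = ½ ↔ ⊤ = ½
They differ because Kleene's strong three-valued logic K3 and Weak Kleene logic treat ½ differently under the binary connectives.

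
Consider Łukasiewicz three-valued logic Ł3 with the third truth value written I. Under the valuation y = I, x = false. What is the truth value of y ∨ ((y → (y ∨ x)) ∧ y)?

y ∨ x = I ∨ false = I
y → (y ∨ x) = I → I = true
(y → (y ∨ x)) ∧ y = true ∧ I = I
y ∨ ((y → (y ∨ x)) ∧ y) = I ∨ I = I

I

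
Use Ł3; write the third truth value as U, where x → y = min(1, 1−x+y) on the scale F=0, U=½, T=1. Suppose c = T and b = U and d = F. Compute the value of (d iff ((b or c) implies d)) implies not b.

b or c = U or T = T
(b or c) implies d = T implies F = F
d iff ((b or c) implies d) = F iff F = T
not b = not U = U
(d iff ((b or c) implies d)) implies not b = T implies U = U  [min(1, 1−1+½)]

U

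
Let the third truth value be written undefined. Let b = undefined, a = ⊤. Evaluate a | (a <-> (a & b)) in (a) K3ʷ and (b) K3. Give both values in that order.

undefined; ⊤

In K3ʷ: a & b = ⊤ & undefined = undefined
a <-> (a & b) = ⊤ <-> undefined = undefined
a | (a <-> (a & b)) = ⊤ | undefined = undefined
In K3: a & b = ⊤ & undefined = undefined
a <-> (a & b) = ⊤ <-> undefined = undefined
a | (a <-> (a & b)) = ⊤ | undefined = ⊤
They differ because K3ʷ and K3 treat undefined differently under the binary connectives.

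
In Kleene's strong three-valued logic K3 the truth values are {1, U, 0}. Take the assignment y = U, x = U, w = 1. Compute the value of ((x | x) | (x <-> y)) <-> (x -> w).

U

x | x = U | U = U
x <-> y = U <-> U = U
(x | x) | (x <-> y) = U | U = U
x -> w = U -> 1 = 1  [~U | 1]
((x | x) | (x <-> y)) <-> (x -> w) = U <-> 1 = U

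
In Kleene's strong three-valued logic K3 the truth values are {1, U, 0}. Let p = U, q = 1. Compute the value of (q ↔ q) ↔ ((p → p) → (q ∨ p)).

q ↔ q = 1 ↔ 1 = 1
p → p = U → U = U  [¬U ∨ U]
q ∨ p = 1 ∨ U = 1
(p → p) → (q ∨ p) = U → 1 = 1
(q ↔ q) ↔ ((p → p) → (q ∨ p)) = 1 ↔ 1 = 1

1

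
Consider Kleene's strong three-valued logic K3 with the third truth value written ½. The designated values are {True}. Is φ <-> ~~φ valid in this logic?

Countermodel: φ=½ gives ½, which is not designated.

No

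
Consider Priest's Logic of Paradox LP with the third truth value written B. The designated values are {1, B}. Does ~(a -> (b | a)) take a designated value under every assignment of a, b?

No

Countermodel: a=1, b=1 gives 0, which is not designated.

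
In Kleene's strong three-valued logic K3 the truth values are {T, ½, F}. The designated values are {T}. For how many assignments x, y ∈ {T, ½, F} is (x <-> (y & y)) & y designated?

Designated under: (x=T, y=T).

1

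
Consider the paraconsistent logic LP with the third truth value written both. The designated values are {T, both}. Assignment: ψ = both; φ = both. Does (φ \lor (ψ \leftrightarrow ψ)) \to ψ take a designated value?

ψ \leftrightarrow ψ = both \leftrightarrow both = both
φ \lor (ψ \leftrightarrow ψ) = both \lor both = both
(φ \lor (ψ \leftrightarrow ψ)) \to ψ = both \to both = both  [\lnot both \lor both]
both ∈ {T, both}.

Yes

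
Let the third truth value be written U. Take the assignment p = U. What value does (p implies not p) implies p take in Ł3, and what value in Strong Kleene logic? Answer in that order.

U; U

In Ł3: not p = not U = U
p implies not p = U implies U = T  [min(1, 1−½+½)]
(p implies not p) implies p = T implies U = U
In Strong Kleene logic: not p = not U = U
p implies not p = U implies U = U  [not U or U]
(p implies not p) implies p = U implies U = U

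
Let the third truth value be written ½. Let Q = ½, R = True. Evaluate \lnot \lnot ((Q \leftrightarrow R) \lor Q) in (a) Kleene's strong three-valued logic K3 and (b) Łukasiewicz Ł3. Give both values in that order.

In Kleene's strong three-valued logic K3: Q \leftrightarrow R = ½ \leftrightarrow True = ½
(Q \leftrightarrow R) \lor Q = ½ \lor ½ = ½
\lnot ((Q \leftrightarrow R) \lor Q) = \lnot ½ = ½
\lnot \lnot ((Q \leftrightarrow R) \lor Q) = \lnot ½ = ½
In Łukasiewicz Ł3: Q \leftrightarrow R = ½ \leftrightarrow True = ½  [1 − |½−1|]
(Q \leftrightarrow R) \lor Q = ½ \lor ½ = ½
\lnot ((Q \leftrightarrow R) \lor Q) = \lnot ½ = ½
\lnot \lnot ((Q \leftrightarrow R) \lor Q) = \lnot ½ = ½

½; ½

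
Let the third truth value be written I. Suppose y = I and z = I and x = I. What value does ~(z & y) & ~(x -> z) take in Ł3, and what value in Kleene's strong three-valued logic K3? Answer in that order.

In Ł3: z & y = I & I = I
~(z & y) = ~I = I
x -> z = I -> I = ⊤  [min(1, 1−½+½)]
~(x -> z) = ~⊤ = ⊥
~(z & y) & ~(x -> z) = I & ⊥ = ⊥
In Kleene's strong three-valued logic K3: z & y = I & I = I
~(z & y) = ~I = I
x -> z = I -> I = I
~(x -> z) = ~I = I
~(z & y) & ~(x -> z) = I & I = I
They differ because Ł3 and Kleene's strong three-valued logic K3 treat I differently under implication.

⊥; I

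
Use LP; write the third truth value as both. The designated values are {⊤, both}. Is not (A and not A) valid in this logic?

Yes

Every assignment of A over {⊤, both, ⊥} gives a value in {⊤, both}.
In particular, with A=both: not (A and not A) = both.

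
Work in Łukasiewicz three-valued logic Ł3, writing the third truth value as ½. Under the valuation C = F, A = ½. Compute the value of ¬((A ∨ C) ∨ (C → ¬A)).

F

A ∨ C = ½ ∨ F = ½
¬A = ¬½ = ½
C → ¬A = F → ½ = T  [min(1, 1−0+½)]
(A ∨ C) ∨ (C → ¬A) = ½ ∨ T = T
¬((A ∨ C) ∨ (C → ¬A)) = ¬T = F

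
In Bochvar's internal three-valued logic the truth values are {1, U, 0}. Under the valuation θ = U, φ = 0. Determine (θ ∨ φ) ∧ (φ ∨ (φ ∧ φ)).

U

θ ∨ φ = U ∨ 0 = U
φ ∧ φ = 0 ∧ 0 = 0
φ ∨ (φ ∧ φ) = 0 ∨ 0 = 0
(θ ∨ φ) ∧ (φ ∨ (φ ∧ φ)) = U ∧ 0 = U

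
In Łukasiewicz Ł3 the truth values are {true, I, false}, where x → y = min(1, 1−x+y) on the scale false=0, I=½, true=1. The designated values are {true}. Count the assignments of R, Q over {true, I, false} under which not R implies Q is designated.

6

Of the 9 assignments, 6 give a value in {true}.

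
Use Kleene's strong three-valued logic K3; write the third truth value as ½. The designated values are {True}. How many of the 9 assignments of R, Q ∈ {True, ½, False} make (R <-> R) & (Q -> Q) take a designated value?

4

Designated under: (R=True, Q=True); (R=True, Q=False); (R=False, Q=True); (R=False, Q=False).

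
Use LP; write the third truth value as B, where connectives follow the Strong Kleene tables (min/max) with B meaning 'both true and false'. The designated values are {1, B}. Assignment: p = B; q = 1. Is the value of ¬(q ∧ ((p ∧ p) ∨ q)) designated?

p ∧ p = B ∧ B = B
(p ∧ p) ∨ q = B ∨ 1 = 1
q ∧ ((p ∧ p) ∨ q) = 1 ∧ 1 = 1
¬(q ∧ ((p ∧ p) ∨ q)) = ¬1 = 0
0 ∉ {1, B}.

No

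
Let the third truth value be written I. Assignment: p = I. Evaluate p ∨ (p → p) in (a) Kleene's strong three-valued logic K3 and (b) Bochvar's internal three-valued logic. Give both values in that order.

In Kleene's strong three-valued logic K3: p → p = I → I = I  [¬I ∨ I]
p ∨ (p → p) = I ∨ I = I
In Bochvar's internal three-valued logic: p → p = I → I = I
p ∨ (p → p) = I ∨ I = I

I; I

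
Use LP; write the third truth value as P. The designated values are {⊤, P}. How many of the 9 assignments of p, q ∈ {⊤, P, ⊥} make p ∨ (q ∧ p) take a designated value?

Of the 9 assignments, 6 give a value in {⊤, P}.

6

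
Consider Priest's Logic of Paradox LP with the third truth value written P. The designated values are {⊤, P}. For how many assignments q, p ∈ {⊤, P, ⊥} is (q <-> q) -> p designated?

Of the 9 assignments, 7 give a value in {⊤, P}.

7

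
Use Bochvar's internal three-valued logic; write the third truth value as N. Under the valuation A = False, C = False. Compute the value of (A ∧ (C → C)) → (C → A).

True

C → C = False → False = True
A ∧ (C → C) = False ∧ True = False
C → A = False → False = True
(A ∧ (C → C)) → (C → A) = False → True = True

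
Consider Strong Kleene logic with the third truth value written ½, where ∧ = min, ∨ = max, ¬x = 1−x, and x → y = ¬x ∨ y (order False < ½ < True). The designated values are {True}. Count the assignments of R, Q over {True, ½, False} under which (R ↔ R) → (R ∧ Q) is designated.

1

Designated under: (R=True, Q=True).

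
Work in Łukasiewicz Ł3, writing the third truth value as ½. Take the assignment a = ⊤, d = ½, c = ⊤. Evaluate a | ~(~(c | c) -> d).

c | c = ⊤ | ⊤ = ⊤
~(c | c) = ~⊤ = ⊥
~(c | c) -> d = ⊥ -> ½ = ⊤  [min(1, 1−0+½)]
~(~(c | c) -> d) = ~⊤ = ⊥
a | ~(~(c | c) -> d) = ⊤ | ⊥ = ⊤

⊤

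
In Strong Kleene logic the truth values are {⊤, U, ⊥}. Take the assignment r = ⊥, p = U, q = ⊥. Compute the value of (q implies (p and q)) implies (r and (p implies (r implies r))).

p and q = U and ⊥ = ⊥
q implies (p and q) = ⊥ implies ⊥ = ⊤
r implies r = ⊥ implies ⊥ = ⊤
p implies (r implies r) = U implies ⊤ = ⊤  [not U or ⊤]
r and (p implies (r implies r)) = ⊥ and ⊤ = ⊥
(q implies (p and q)) implies (r and (p implies (r implies r))) = ⊤ implies ⊥ = ⊥

⊥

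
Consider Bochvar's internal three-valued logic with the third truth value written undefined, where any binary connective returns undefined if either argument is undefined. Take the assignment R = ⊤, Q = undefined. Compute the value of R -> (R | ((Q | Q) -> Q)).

undefined

Q | Q = undefined | undefined = undefined
(Q | Q) -> Q = undefined -> undefined = undefined
R | ((Q | Q) -> Q) = ⊤ | undefined = undefined
R -> (R | ((Q | Q) -> Q)) = ⊤ -> undefined = undefined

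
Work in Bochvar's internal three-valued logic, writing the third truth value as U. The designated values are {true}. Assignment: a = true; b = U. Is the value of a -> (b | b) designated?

No

b | b = U | U = U
a -> (b | b) = true -> U = U
U ∉ {true}.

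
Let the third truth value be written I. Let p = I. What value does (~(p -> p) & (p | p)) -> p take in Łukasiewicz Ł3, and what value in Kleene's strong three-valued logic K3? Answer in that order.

In Łukasiewicz Ł3: p -> p = I -> I = T  [min(1, 1−½+½)]
~(p -> p) = ~T = F
p | p = I | I = I
~(p -> p) & (p | p) = F & I = F
(~(p -> p) & (p | p)) -> p = F -> I = T
In Kleene's strong three-valued logic K3: p -> p = I -> I = I  [~I | I]
~(p -> p) = ~I = I
p | p = I | I = I
~(p -> p) & (p | p) = I & I = I
(~(p -> p) & (p | p)) -> p = I -> I = I
They differ because Łukasiewicz Ł3 and Kleene's strong three-valued logic K3 treat I differently under implication.

T; I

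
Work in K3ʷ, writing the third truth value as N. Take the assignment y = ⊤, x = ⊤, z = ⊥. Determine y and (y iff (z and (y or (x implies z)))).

x implies z = ⊤ implies ⊥ = ⊥
y or (x implies z) = ⊤ or ⊥ = ⊤
z and (y or (x implies z)) = ⊥ and ⊤ = ⊥
y iff (z and (y or (x implies z))) = ⊤ iff ⊥ = ⊥
y and (y iff (z and (y or (x implies z)))) = ⊤ and ⊥ = ⊥

⊥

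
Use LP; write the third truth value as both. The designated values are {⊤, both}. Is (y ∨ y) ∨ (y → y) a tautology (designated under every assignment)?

Every assignment of y over {⊤, both, ⊥} gives a value in {⊤, both}.
In particular, with y=both: (y ∨ y) ∨ (y → y) = both.

Yes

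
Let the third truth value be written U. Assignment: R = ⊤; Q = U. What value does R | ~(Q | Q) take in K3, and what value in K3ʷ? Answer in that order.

In K3: Q | Q = U | U = U
~(Q | Q) = ~U = U
R | ~(Q | Q) = ⊤ | U = ⊤
In K3ʷ: Q | Q = U | U = U
~(Q | Q) = ~U = U
R | ~(Q | Q) = ⊤ | U = U
They differ because K3 and K3ʷ treat U differently under the binary connectives.

⊤; U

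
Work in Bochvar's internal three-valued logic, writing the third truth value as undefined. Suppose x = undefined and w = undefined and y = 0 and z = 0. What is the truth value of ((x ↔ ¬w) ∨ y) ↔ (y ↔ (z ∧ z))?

¬w = ¬undefined = undefined
x ↔ ¬w = undefined ↔ undefined = undefined
(x ↔ ¬w) ∨ y = undefined ∨ 0 = undefined
z ∧ z = 0 ∧ 0 = 0
y ↔ (z ∧ z) = 0 ↔ 0 = 1
((x ↔ ¬w) ∨ y) ↔ (y ↔ (z ∧ z)) = undefined ↔ 1 = undefined

undefined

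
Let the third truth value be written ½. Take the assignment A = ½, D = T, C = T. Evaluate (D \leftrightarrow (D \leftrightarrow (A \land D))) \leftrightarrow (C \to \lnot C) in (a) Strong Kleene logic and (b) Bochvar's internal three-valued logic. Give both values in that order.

In Strong Kleene logic: A \land D = ½ \land T = ½
D \leftrightarrow (A \land D) = T \leftrightarrow ½ = ½
D \leftrightarrow (D \leftrightarrow (A \land D)) = T \leftrightarrow ½ = ½
\lnot C = \lnot T = F
C \to \lnot C = T \to F = F
(D \leftrightarrow (D \leftrightarrow (A \land D))) \leftrightarrow (C \to \lnot C) = ½ \leftrightarrow F = ½
In Bochvar's internal three-valued logic: A \land D = ½ \land T = ½
D \leftrightarrow (A \land D) = T \leftrightarrow ½ = ½
D \leftrightarrow (D \leftrightarrow (A \land D)) = T \leftrightarrow ½ = ½
\lnot C = \lnot T = F
C \to \lnot C = T \to F = F
(D \leftrightarrow (D \leftrightarrow (A \land D))) \leftrightarrow (C \to \lnot C) = ½ \leftrightarrow F = ½

½; ½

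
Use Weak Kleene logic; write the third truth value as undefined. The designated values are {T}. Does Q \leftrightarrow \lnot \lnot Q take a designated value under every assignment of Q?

Countermodel: Q=undefined gives undefined, which is not designated.

No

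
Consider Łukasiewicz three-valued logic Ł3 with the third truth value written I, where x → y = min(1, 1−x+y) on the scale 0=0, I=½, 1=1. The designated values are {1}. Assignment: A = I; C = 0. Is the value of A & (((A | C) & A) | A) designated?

A | C = I | 0 = I
(A | C) & A = I & I = I
((A | C) & A) | A = I | I = I
A & (((A | C) & A) | A) = I & I = I
I ∉ {1}.

No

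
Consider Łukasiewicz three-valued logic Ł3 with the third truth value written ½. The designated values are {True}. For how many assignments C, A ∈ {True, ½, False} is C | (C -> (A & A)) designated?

8

Of the 9 assignments, 8 give a value in {True}.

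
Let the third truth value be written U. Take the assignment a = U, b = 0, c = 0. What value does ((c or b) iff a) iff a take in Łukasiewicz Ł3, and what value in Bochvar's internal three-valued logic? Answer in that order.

1; U

In Łukasiewicz Ł3: c or b = 0 or 0 = 0
(c or b) iff a = 0 iff U = U  [1 − |0−½|]
((c or b) iff a) iff a = U iff U = 1
In Bochvar's internal three-valued logic: c or b = 0 or 0 = 0
(c or b) iff a = 0 iff U = U
((c or b) iff a) iff a = U iff U = U
They differ because Łukasiewicz Ł3 and Bochvar's internal three-valued logic treat U differently under the binary connectives.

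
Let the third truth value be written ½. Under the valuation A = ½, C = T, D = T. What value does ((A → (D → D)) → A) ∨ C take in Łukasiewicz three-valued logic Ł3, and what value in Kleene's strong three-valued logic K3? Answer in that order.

T; T

In Łukasiewicz three-valued logic Ł3: D → D = T → T = T
A → (D → D) = ½ → T = T  [min(1, 1−½+1)]
(A → (D → D)) → A = T → ½ = ½
((A → (D → D)) → A) ∨ C = ½ ∨ T = T
In Kleene's strong three-valued logic K3: D → D = T → T = T
A → (D → D) = ½ → T = T  [¬½ ∨ T]
(A → (D → D)) → A = T → ½ = ½
((A → (D → D)) → A) ∨ C = ½ ∨ T = T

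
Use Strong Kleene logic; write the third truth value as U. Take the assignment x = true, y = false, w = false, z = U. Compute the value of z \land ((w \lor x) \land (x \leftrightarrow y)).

false

w \lor x = false \lor true = true
x \leftrightarrow y = true \leftrightarrow false = false
(w \lor x) \land (x \leftrightarrow y) = true \land false = false
z \land ((w \lor x) \land (x \leftrightarrow y)) = U \land false = false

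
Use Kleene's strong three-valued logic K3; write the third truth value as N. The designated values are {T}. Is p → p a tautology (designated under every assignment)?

Countermodel: p=N gives N, which is not designated.

No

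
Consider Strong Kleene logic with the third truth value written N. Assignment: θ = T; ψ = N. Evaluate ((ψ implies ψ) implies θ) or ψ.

ψ implies ψ = N implies N = N  [not N or N]
(ψ implies ψ) implies θ = N implies T = T
((ψ implies ψ) implies θ) or ψ = T or N = T

T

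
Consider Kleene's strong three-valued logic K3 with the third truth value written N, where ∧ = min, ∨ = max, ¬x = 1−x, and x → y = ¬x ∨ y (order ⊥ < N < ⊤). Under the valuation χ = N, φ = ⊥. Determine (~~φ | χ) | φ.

N

~φ = ~⊥ = ⊤
~~φ = ~⊤ = ⊥
~~φ | χ = ⊥ | N = N
(~~φ | χ) | φ = N | ⊥ = N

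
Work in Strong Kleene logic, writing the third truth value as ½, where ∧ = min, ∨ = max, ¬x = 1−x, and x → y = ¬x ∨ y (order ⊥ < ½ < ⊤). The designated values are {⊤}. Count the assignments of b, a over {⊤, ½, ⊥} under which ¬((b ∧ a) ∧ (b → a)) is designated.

Of the 9 assignments, 5 give a value in {⊤}.

5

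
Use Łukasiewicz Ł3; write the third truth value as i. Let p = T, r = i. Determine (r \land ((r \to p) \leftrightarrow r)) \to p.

T

r \to p = i \to T = T  [min(1, 1−½+1)]
(r \to p) \leftrightarrow r = T \leftrightarrow i = i
r \land ((r \to p) \leftrightarrow r) = i \land i = i
(r \land ((r \to p) \leftrightarrow r)) \to p = i \to T = T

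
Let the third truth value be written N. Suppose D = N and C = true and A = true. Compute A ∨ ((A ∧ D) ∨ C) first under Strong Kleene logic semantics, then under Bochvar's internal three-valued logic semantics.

In Strong Kleene logic: A ∧ D = true ∧ N = N
(A ∧ D) ∨ C = N ∨ true = true
A ∨ ((A ∧ D) ∨ C) = true ∨ true = true
In Bochvar's internal three-valued logic: A ∧ D = true ∧ N = N
(A ∧ D) ∨ C = N ∨ true = N
A ∨ ((A ∧ D) ∨ C) = true ∨ N = N
They differ because Strong Kleene logic and Bochvar's internal three-valued logic treat N differently under the binary connectives.

true; N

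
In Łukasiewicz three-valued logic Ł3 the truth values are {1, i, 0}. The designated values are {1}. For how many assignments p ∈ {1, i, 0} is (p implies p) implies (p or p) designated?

1

p=1: 1 ✓
p=i: i ·
p=0: 0 ·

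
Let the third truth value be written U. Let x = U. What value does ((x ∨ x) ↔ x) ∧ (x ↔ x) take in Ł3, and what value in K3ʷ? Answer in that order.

In Ł3: x ∨ x = U ∨ U = U
(x ∨ x) ↔ x = U ↔ U = 1  [1 − |½−½|]
x ↔ x = U ↔ U = 1
((x ∨ x) ↔ x) ∧ (x ↔ x) = 1 ∧ 1 = 1
In K3ʷ: x ∨ x = U ∨ U = U
(x ∨ x) ↔ x = U ↔ U = U
x ↔ x = U ↔ U = U
((x ∨ x) ↔ x) ∧ (x ↔ x) = U ∧ U = U
They differ because Ł3 and K3ʷ treat U differently under the binary connectives.

1; U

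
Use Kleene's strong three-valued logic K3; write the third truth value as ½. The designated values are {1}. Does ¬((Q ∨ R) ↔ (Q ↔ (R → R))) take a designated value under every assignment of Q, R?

No

Countermodel: Q=1, R=1 gives 0, which is not designated.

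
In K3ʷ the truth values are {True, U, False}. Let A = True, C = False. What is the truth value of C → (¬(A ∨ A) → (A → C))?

A ∨ A = True ∨ True = True
¬(A ∨ A) = ¬True = False
A → C = True → False = False
¬(A ∨ A) → (A → C) = False → False = True
C → (¬(A ∨ A) → (A → C)) = False → True = True

True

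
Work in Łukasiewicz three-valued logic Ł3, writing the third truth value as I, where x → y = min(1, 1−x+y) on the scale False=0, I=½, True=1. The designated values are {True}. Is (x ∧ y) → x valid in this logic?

Yes

Every assignment of x, y over {True, I, False} gives a value in {True}.
In particular, with x=I, y=I: (x ∧ y) → x = True.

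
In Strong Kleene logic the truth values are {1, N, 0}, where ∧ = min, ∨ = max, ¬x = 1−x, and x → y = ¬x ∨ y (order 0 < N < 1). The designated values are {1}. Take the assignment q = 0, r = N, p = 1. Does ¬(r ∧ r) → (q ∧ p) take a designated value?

r ∧ r = N ∧ N = N
¬(r ∧ r) = ¬N = N
q ∧ p = 0 ∧ 1 = 0
¬(r ∧ r) → (q ∧ p) = N → 0 = N  [¬N ∨ 0]
N ∉ {1}.

No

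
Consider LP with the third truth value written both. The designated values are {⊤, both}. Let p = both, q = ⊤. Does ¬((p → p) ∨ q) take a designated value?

p → p = both → both = both
(p → p) ∨ q = both ∨ ⊤ = ⊤
¬((p → p) ∨ q) = ¬⊤ = ⊥
⊥ ∉ {⊤, both}.

No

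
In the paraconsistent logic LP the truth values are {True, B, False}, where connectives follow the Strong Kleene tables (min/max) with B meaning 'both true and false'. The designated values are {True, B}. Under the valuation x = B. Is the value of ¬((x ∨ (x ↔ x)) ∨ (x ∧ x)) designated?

Yes

x ↔ x = B ↔ B = B
x ∨ (x ↔ x) = B ∨ B = B
x ∧ x = B ∧ B = B
(x ∨ (x ↔ x)) ∨ (x ∧ x) = B ∨ B = B
¬((x ∨ (x ↔ x)) ∨ (x ∧ x)) = ¬B = B
B ∈ {True, B}.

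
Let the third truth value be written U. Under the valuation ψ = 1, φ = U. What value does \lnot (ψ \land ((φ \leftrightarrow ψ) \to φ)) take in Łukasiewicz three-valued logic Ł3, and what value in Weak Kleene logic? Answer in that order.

0; U

In Łukasiewicz three-valued logic Ł3: φ \leftrightarrow ψ = U \leftrightarrow 1 = U  [1 − |½−1|]
(φ \leftrightarrow ψ) \to φ = U \to U = 1
ψ \land ((φ \leftrightarrow ψ) \to φ) = 1 \land 1 = 1
\lnot (ψ \land ((φ \leftrightarrow ψ) \to φ)) = \lnot 1 = 0
In Weak Kleene logic: φ \leftrightarrow ψ = U \leftrightarrow 1 = U
(φ \leftrightarrow ψ) \to φ = U \to U = U  [any arg is the third value ⇒ result is the third value]
ψ \land ((φ \leftrightarrow ψ) \to φ) = 1 \land U = U
\lnot (ψ \land ((φ \leftrightarrow ψ) \to φ)) = \lnot U = U
They differ because Łukasiewicz three-valued logic Ł3 and Weak Kleene logic treat U differently under the binary connectives.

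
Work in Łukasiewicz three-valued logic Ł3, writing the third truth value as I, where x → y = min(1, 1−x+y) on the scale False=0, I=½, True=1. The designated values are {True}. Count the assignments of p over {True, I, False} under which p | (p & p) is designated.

p=True: True ✓
p=I: I ·
p=False: False ·

1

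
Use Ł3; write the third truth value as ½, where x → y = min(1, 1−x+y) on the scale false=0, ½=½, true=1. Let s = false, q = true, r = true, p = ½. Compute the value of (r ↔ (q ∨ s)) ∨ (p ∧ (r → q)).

true

q ∨ s = true ∨ false = true
r ↔ (q ∨ s) = true ↔ true = true
r → q = true → true = true
p ∧ (r → q) = ½ ∧ true = ½
(r ↔ (q ∨ s)) ∨ (p ∧ (r → q)) = true ∨ ½ = true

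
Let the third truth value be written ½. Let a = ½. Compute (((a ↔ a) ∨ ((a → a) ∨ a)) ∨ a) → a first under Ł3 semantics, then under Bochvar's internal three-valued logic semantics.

½; ½

In Ł3: a ↔ a = ½ ↔ ½ = T
a → a = ½ → ½ = T
(a → a) ∨ a = T ∨ ½ = T
(a ↔ a) ∨ ((a → a) ∨ a) = T ∨ T = T
((a ↔ a) ∨ ((a → a) ∨ a)) ∨ a = T ∨ ½ = T
(((a ↔ a) ∨ ((a → a) ∨ a)) ∨ a) → a = T → ½ = ½
In Bochvar's internal three-valued logic: a ↔ a = ½ ↔ ½ = ½
a → a = ½ → ½ = ½  [any arg is the third value ⇒ result is the third value]
(a → a) ∨ a = ½ ∨ ½ = ½
(a ↔ a) ∨ ((a → a) ∨ a) = ½ ∨ ½ = ½
((a ↔ a) ∨ ((a → a) ∨ a)) ∨ a = ½ ∨ ½ = ½
(((a ↔ a) ∨ ((a → a) ∨ a)) ∨ a) → a = ½ → ½ = ½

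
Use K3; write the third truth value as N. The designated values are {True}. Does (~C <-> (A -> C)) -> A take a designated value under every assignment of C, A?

No

Countermodel: C=N, A=N gives N, which is not designated.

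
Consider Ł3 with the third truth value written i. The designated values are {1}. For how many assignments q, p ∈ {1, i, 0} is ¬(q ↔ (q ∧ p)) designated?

1

Designated under: (q=1, p=0).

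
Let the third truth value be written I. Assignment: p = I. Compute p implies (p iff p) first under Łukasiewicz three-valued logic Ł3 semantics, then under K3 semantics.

In Łukasiewicz three-valued logic Ł3: p iff p = I iff I = true  [1 − |½−½|]
p implies (p iff p) = I implies true = true
In K3: p iff p = I iff I = I
p implies (p iff p) = I implies I = I  [not I or I]
They differ because Łukasiewicz three-valued logic Ł3 and K3 treat I differently under implication.

true; I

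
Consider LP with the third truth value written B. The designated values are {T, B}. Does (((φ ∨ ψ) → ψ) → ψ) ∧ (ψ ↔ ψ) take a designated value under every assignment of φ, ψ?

No

Countermodel: φ=F, ψ=F gives F, which is not designated.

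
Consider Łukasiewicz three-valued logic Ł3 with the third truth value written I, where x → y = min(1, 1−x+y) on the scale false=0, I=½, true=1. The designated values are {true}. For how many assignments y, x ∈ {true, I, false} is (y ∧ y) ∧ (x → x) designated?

Designated under: (y=true, x=true); (y=true, x=I); (y=true, x=false).

3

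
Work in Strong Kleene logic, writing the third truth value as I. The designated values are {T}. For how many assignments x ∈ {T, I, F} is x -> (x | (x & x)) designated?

2

x=T: T ✓
x=I: I ·
x=F: T ✓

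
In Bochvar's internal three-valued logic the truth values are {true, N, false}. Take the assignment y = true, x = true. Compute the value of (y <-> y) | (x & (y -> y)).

y <-> y = true <-> true = true
y -> y = true -> true = true
x & (y -> y) = true & true = true
(y <-> y) | (x & (y -> y)) = true | true = true

true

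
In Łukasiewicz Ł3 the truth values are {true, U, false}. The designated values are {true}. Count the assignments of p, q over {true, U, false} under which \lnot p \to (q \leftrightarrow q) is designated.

Of the 9 assignments, 9 give a value in {true}.

9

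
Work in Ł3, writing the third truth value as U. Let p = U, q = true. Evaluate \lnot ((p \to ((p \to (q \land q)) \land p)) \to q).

false

q \land q = true \land true = true
p \to (q \land q) = U \to true = true  [min(1, 1−½+1)]
(p \to (q \land q)) \land p = true \land U = U
p \to ((p \to (q \land q)) \land p) = U \to U = true
(p \to ((p \to (q \land q)) \land p)) \to q = true \to true = true
\lnot ((p \to ((p \to (q \land q)) \land p)) \to q) = \lnot true = false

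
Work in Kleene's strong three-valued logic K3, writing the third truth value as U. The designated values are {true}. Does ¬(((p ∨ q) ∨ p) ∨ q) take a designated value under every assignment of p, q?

No

Countermodel: p=true, q=true gives false, which is not designated.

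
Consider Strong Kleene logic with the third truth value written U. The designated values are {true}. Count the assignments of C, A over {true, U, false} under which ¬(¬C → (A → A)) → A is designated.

Of the 9 assignments, 7 give a value in {true}.

7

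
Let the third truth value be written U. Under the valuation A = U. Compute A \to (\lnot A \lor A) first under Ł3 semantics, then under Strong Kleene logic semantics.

1; U

In Ł3: \lnot A = \lnot U = U
\lnot A \lor A = U \lor U = U
A \to (\lnot A \lor A) = U \to U = 1
In Strong Kleene logic: \lnot A = \lnot U = U
\lnot A \lor A = U \lor U = U
A \to (\lnot A \lor A) = U \to U = U  [\lnot U \lor U]
They differ because Ł3 and Strong Kleene logic treat U differently under implication.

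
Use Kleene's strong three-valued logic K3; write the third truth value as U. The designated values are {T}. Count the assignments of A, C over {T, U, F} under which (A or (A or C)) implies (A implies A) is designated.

Of the 9 assignments, 6 give a value in {T}.

6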